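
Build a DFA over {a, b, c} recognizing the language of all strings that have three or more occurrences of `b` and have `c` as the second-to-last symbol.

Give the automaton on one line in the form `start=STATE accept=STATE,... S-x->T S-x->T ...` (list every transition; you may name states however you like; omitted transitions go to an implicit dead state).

Run two small machines in parallel and take their product. The first has 5 states tracking the count of `b`s, saturating at 4; the second has 13 states tracking the last 2 symbols read. A product state is a pair (one from each), accepting exactly when both do. After merging equivalent states the machine shrinks.
8 states suffice.
        a   b   c  
>  q0   q0  q1  q0 
   q1   q1  q2  q1 
   q2   q2  q3  q4 
   q3   q3  q3  q5 
   q4   q2  q6  q4 
   q5   q6  q6  q7 
 * q6   q3  q3  q5 
 * q7   q6  q6  q7 
(> = start, * = accepting)

start=q0 accept=q6,q7 q0-a->q0 q0-b->q1 q0-c->q0 q1-a->q1 q1-b->q2 q1-c->q1 q2-a->q2 q2-b->q3 q2-c->q4 q3-a->q3 q3-b->q3 q3-c->q5 q4-a->q2 q4-b->q6 q4-c->q4 q5-a->q6 q5-b->q6 q5-c->q7 q6-a->q3 q6-b->q3 q6-c->q5 q7-a->q6 q7-b->q6 q7-c->q7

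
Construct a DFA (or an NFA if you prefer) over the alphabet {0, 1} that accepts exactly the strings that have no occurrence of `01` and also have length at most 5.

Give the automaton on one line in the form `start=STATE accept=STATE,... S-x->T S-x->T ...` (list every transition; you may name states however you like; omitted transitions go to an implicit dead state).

start=A accept=A,B,C,D,F,G,H,I,J,K A-0->B A-1->C B-0->D B-1->E C-0->D C-1->F D-0->G D-1->E E-0->E E-1->E F-0->G F-1->H G-0->I G-1->E H-0->I H-1->J I-0->K I-1->E J-0->K J-1->K K-0->E K-1->E

Run two small machines in parallel and take their product. One (3 states) tracks partial matches of the forbidden pattern `01`; the other (7 states) tracks the input length, saturating at 6. Each combined state is a pair, one component from each; accept when both components accept. Equivalent product states are then merged.
An 11-state machine:
       0  1 
>* A   B  C 
 * B   D  E 
 * C   D  F 
 * D   G  E 
   E   E  E 
 * F   G  H 
 * G   I  E 
 * H   I  J 
 * I   K  E 
 * J   K  K 
 * K   E  E 
(> = start, * = accepting)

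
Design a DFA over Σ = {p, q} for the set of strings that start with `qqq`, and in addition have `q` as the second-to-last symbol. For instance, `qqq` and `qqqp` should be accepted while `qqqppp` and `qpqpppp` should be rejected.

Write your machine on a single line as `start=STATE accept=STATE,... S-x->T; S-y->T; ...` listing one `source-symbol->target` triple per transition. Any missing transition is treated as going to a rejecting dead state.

start=A; accept=E,F; A-p->B; A-q->C; B-p->B; B-q->B; C-p->B; C-q->D; D-p->B; D-q->E; E-p->F; E-q->E; F-p->G; F-q->H; G-p->G; G-q->H; H-p->F; H-q->E

Run two small machines in parallel and take their product. The first has 5 states tracking whether the input so far still matches the prefix `qqq`; the second has 7 states tracking the last 2 symbols read. A product state is a pair (one from each), accepting exactly when both do. Equivalent product states are then merged.
An 8-state machine:
       p  q 
>  A   B  C 
   B   B  B 
   C   B  D 
   D   B  E 
 * E   F  E 
 * F   G  H 
   G   G  H 
   H   F  E 
(> = start, * = accepting)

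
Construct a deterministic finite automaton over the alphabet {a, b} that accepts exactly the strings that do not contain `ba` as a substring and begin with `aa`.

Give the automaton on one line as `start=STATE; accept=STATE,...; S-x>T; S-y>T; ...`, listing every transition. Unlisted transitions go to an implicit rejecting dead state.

Build one automaton per condition and run them in lockstep. One (3 states) tracks partial matches of the forbidden pattern `ba`; the other (4 states) tracks whether the input so far still matches the prefix `aa`. Each combined state is a pair, one component from each; accept when both components accept.
A 7-state machine:
        a   b  
>  s0   s1  s2 
   s1   s3  s2 
   s2   s4  s2 
 * s3   s3  s5 
   s4   s4  s4 
 * s5   s6  s5 
   s6   s6  s6 
(> = start, * = accepting)

start=s0; accept=s3,s5; s0-a>s1; s0-b>s2; s1-a>s3; s1-b>s2; s2-a>s4; s2-b>s2; s3-a>s3; s3-b>s5; s4-a>s4; s4-b>s4; s5-a>s6; s5-b>s5; s6-a>s6; s6-b>s6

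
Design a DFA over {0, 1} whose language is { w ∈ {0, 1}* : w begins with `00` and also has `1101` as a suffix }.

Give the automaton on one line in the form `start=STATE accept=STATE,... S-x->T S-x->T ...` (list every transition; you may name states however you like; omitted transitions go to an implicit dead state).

start=q0 accept=q11 q0-0->q1 q0-1->q2 q1-0->q3 q1-1->q2 q2-0->q4 q2-1->q5 q3-0->q3 q3-1->q6 q4-0->q4 q4-1->q2 q5-0->q7 q5-1->q5 q6-0->q3 q6-1->q8 q7-0->q4 q7-1->q9 q8-0->q10 q8-1->q8 q9-0->q4 q9-1->q5 q10-0->q3 q10-1->q11 q11-0->q3 q11-1->q8

Handle the two conditions separately and then intersect. One (4 states) tracks whether the input so far still matches the prefix `00`; the other (5 states) tracks how much of the suffix `1101` has currently been matched. Each combined state is a pair, one component from each; accept when both components accept.
With 12 states:
          0    1  
>  q0     q1   q2 
   q1     q3   q2 
   q2     q4   q5 
   q3     q3   q6 
   q4     q4   q2 
   q5     q7   q5 
   q6     q3   q8 
   q7     q4   q9 
   q8    q10   q8 
   q9     q4   q5 
   q10    q3  q11 
 * q11    q3   q8 
(> = start, * = accepting)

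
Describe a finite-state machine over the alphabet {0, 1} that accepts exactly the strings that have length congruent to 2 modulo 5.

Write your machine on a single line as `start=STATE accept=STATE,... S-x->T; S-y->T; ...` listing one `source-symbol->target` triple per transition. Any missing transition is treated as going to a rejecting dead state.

Count input length modulo 5: every symbol advances one step around the cycle q0 → q1 → q2 → q3 → q4 → q0. Accept at q2.
5 states suffice.
        0   1  
>  q0   q1  q1 
   q1   q2  q2 
 * q2   q3  q3 
   q3   q4  q4 
   q4   q0  q0 
(> = start, * = accepting)

start=q0; accept=q2; q0-0->q1; q0-1->q1; q1-0->q2; q1-1->q2; q2-0->q3; q2-1->q3; q3-0->q4; q3-1->q4; q4-0->q0; q4-1->q0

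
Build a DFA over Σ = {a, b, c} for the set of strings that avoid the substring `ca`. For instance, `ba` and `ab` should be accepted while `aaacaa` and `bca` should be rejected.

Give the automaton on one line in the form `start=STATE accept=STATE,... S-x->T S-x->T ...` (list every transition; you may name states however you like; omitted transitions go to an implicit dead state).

start=s0 accept=s0,s1 s0-a->s0 s0-b->s0 s0-c->s1 s1-a->s2 s1-b->s0 s1-c->s1 s2-a->s2 s2-b->s2 s2-c->s2

Track partial matches of the forbidden pattern `ca`. State s2 is a dead state reached once `ca` has occurred; every other state accepts. s0 means no part of `ca` is currently matched.
3 states suffice.
        a   b   c  
>* s0   s0  s0  s1 
 * s1   s2  s0  s1 
   s2   s2  s2  s2 
(> = start, * = accepting)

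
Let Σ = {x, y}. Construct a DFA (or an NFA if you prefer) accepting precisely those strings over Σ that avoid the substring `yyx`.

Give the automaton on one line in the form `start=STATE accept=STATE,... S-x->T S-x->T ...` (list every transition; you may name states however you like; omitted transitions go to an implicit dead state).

start=s0 accept=s0,s1,s2 s0-x->s0 s0-y->s1 s1-x->s0 s1-y->s2 s2-x->s3 s2-y->s2 s3-x->s3 s3-y->s3

Track partial matches of the forbidden pattern `yyx`. State s3 is a dead state reached once `yyx` has occurred; every other state accepts. s0 means no part of `yyx` is currently matched.
A 4-state machine:
        x   y  
>* s0   s0  s1 
 * s1   s0  s2 
 * s2   s3  s2 
   s3   s3  s3 
(> = start, * = accepting)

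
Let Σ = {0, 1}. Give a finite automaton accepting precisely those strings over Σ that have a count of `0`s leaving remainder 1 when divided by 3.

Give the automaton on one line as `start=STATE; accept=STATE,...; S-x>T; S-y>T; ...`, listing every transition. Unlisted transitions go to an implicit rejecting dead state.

Keep the running count of `0`s modulo 3: each `0` advances along the cycle A → B → C → A while other symbols loop. Accept at B.
With 3 states:
       0  1 
>  A   B  A 
 * B   C  B 
   C   A  C 
(> = start, * = accepting)

start=A; accept=B; A-0>B; A-1>A; B-0>C; B-1>B; C-0>A; C-1>C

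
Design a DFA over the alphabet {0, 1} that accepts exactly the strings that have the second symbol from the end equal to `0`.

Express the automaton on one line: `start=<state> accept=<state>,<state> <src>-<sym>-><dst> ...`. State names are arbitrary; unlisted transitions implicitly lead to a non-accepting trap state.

start=q0 accept=q3,q4 q0-0->q1 q0-1->q2 q1-0->q3 q1-1->q4 q2-0->q5 q2-1->q6 q3-0->q3 q3-1->q4 q4-0->q5 q4-1->q6 q5-0->q3 q5-1->q4 q6-0->q5 q6-1->q6

Because acceptance depends on a position counted from the end, the machine has to buffer the most recent 2 symbols. Make each state the string of the last up-to-2 symbols read; on input `x` shift the window left and append `x`. Accept when the buffered window has length 2 and begins with `0`.
7 states suffice.
        0   1  
>  q0   q1  q2 
   q1   q3  q4 
   q2   q5  q6 
 * q3   q3  q4 
 * q4   q5  q6 
   q5   q3  q4 
   q6   q5  q6 
(> = start, * = accepting)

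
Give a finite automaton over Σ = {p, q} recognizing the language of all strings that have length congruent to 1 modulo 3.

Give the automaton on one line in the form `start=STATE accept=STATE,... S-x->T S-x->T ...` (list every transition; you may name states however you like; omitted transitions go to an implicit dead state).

Count input length modulo 3: every symbol advances one step around the cycle A → B → C → A. Accept at B.
With 3 states:
       p  q 
>  A   B  B 
 * B   C  C 
   C   A  A 
(> = start, * = accepting)

start=A accept=B A-p->B A-q->B B-p->C B-q->C C-p->A C-q->A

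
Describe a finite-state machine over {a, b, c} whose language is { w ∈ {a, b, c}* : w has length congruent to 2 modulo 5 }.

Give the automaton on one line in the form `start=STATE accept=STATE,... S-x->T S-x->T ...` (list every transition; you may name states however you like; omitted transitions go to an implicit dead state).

start=q0 accept=q2 q0-a->q1 q0-b->q1 q0-c->q1 q1-a->q2 q1-b->q2 q1-c->q2 q2-a->q3 q2-b->q3 q2-c->q3 q3-a->q4 q3-b->q4 q3-c->q4 q4-a->q0 q4-b->q0 q4-c->q0

Count input length modulo 5: every symbol advances one step around the cycle q0 → q1 → q2 → q3 → q4 → q0. Accept at q2.
A 5-state machine:
        a   b   c  
>  q0   q1  q1  q1 
   q1   q2  q2  q2 
 * q2   q3  q3  q3 
   q3   q4  q4  q4 
   q4   q0  q0  q0 
(> = start, * = accepting)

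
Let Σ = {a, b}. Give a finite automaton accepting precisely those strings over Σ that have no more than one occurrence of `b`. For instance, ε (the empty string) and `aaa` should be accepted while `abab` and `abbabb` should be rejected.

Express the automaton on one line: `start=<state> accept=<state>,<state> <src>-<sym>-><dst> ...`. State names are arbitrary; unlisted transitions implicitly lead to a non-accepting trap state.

Count `b`s, saturating at 2: state q0 means no `b` yet, q1 means one `b` seen, q2 means more than one. Each `b` increments (capped at q2); other symbols loop. Accept from {q0, q1}.
        a   b  
>* q0   q0  q1 
 * q1   q1  q2 
   q2   q2  q2 
(> = start, * = accepting)

start=q0 accept=q0,q1 q0-a->q0 q0-b->q1 q1-a->q1 q1-b->q2 q2-a->q2 q2-b->q2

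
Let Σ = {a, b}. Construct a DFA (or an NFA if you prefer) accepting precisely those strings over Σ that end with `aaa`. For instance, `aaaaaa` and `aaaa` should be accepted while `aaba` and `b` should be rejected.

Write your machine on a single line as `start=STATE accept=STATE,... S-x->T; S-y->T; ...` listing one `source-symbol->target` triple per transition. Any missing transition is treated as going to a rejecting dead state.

start=q0; accept=q3; q0-a->q1; q0-b->q0; q1-a->q2; q1-b->q0; q2-a->q3; q2-b->q0; q3-a->q3; q3-b->q0

Remember how much of `aaa` the current input suffix matches. State q0 means no match yet; q1 means the last symbol is `a`; q2 means the last 2 symbols are `aa`; q3 means the last 3 symbols are `aaa`. Only q3 accepts. On a mismatch, fall back to the longest proper suffix that is still a prefix of `aaa`.
        a   b  
>  q0   q1  q0 
   q1   q2  q0 
   q2   q3  q0 
 * q3   q3  q0 
(> = start, * = accepting)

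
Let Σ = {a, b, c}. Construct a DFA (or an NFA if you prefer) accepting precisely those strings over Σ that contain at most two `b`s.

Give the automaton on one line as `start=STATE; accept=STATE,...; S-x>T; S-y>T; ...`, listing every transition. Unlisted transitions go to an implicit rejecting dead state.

Count `b`s, saturating at 3: states S0 through S2 mean 0 through 2 `b`s seen; S3 means more than 2. Each `b` increments (capped at S3); other symbols loop. Accept from {S0, S1, S2}.
4 states suffice.
        a   b   c  
>* S0   S0  S1  S0 
 * S1   S1  S2  S1 
 * S2   S2  S3  S2 
   S3   S3  S3  S3 
(> = start, * = accepting)

start=S0; accept=S0,S1,S2; S0-a>S0; S0-b>S1; S0-c>S0; S1-a>S1; S1-b>S2; S1-c>S1; S2-a>S2; S2-b>S3; S2-c>S2; S3-a>S3; S3-b>S3; S3-c>S3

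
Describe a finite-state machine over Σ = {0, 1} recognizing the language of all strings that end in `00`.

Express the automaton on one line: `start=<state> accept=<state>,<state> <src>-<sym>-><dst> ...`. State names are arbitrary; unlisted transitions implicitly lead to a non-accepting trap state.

Remember how much of `00` the current input suffix matches. State q0 means no match yet; q1 means the last symbol is `0`; q2 means the last 2 symbols are `00`. Only q2 accepts. On a mismatch, fall back to the longest proper suffix that is still a prefix of `00`.
A 3-state machine:
        0   1  
>  q0   q1  q0 
   q1   q2  q0 
 * q2   q2  q0 
(> = start, * = accepting)

start=q0 accept=q2 q0-0->q1 q0-1->q0 q1-0->q2 q1-1->q0 q2-0->q2 q2-1->q0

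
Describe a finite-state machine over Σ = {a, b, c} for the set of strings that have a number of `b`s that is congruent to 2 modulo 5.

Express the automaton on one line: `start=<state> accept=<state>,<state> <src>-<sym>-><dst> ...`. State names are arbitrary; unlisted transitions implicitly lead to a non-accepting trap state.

Keep the running count of `b`s modulo 5: each `b` advances along the cycle S0 → S1 → S2 → S3 → S4 → S0 while other symbols loop. Accept at S2.
5 states suffice.
        a   b   c  
>  S0   S0  S1  S0 
   S1   S1  S2  S1 
 * S2   S2  S3  S2 
   S3   S3  S4  S3 
   S4   S4  S0  S4 
(> = start, * = accepting)

start=S0 accept=S2 S0-a->S0 S0-b->S1 S0-c->S0 S1-a->S1 S1-b->S2 S1-c->S1 S2-a->S2 S2-b->S3 S2-c->S2 S3-a->S3 S3-b->S4 S3-c->S3 S4-a->S4 S4-b->S0 S4-c->S4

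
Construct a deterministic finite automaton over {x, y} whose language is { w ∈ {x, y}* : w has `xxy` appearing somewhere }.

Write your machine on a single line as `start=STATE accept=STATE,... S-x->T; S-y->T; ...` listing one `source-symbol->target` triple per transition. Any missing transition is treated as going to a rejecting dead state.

States q0..q2 record the length of the longest prefix of `xxy` that matches the current input suffix. Reaching q3 means `xxy` has been seen, and we stay there forever. Accept from q3.
        x   y  
>  q0   q1  q0 
   q1   q2  q0 
   q2   q2  q3 
 * q3   q3  q3 
(> = start, * = accepting)

start=q0; accept=q3; q0-x->q1; q0-y->q0; q1-x->q2; q1-y->q0; q2-x->q2; q2-y->q3; q3-x->q3; q3-y->q3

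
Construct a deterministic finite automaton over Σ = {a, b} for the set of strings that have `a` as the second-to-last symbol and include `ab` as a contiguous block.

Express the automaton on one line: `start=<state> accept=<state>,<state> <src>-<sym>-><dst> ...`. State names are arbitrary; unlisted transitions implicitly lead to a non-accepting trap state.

Run two small machines in parallel and take their product. One (7 states) tracks the last 2 symbols read; the other (3 states) tracks whether and how much of `ab` has been seen. Each combined state is a pair, one component from each; accept when both components accept. Minimizing collapses redundant product states.
        a   b  
>  q0   q1  q0 
   q1   q1  q2 
 * q2   q3  q4 
   q3   q5  q2 
   q4   q3  q4 
 * q5   q5  q2 
(> = start, * = accepting)

start=q0 accept=q2,q5 q0-a->q1 q0-b->q0 q1-a->q1 q1-b->q2 q2-a->q3 q2-b->q4 q3-a->q5 q3-b->q2 q4-a->q3 q4-b->q4 q5-a->q5 q5-b->q2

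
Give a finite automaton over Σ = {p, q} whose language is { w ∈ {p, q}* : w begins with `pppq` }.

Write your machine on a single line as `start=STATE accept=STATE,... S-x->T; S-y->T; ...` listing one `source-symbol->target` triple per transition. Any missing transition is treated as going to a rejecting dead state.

start=A; accept=E; A-p->B; A-q->F; B-p->C; B-q->F; C-p->D; C-q->F; D-p->F; D-q->E; E-p->E; E-q->E; F-p->F; F-q->F

Walk along `pppq` while the input agrees: from A take `p` to B, and so on. Any deviation drops to the rejecting sink F. Once E is reached the prefix is confirmed and every continuation is accepted.
6 states suffice.
       p  q 
>  A   B  F 
   B   C  F 
   C   D  F 
   D   F  E 
 * E   E  E 
   F   F  F 
(> = start, * = accepting)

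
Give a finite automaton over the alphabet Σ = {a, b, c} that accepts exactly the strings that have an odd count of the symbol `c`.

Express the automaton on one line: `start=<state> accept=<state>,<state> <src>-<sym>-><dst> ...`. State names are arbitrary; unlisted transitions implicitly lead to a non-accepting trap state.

start=s0 accept=s1 s0-a->s0 s0-b->s0 s0-c->s1 s1-a->s1 s1-b->s1 s1-c->s0

Keep the running count of `c`s modulo 2: each `c` advances along the cycle s0 → s1 → s0 while other symbols loop. Accept at s1.
A 2-state machine:
        a   b   c  
>  s0   s0  s0  s1 
 * s1   s1  s1  s0 
(> = start, * = accepting)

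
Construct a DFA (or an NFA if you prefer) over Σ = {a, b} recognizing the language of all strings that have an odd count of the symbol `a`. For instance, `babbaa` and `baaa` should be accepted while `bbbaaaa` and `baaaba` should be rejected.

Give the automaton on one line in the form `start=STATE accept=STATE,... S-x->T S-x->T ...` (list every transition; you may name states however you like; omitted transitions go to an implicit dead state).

start=s0 accept=s1 s0-a->s1 s0-b->s0 s1-a->s0 s1-b->s1

Keep the running count of `a`s modulo 2: each `a` advances along the cycle s0 → s1 → s0 while other symbols loop. Accept at s1.
With 2 states:
        a   b  
>  s0   s1  s0 
 * s1   s0  s1 
(> = start, * = accepting)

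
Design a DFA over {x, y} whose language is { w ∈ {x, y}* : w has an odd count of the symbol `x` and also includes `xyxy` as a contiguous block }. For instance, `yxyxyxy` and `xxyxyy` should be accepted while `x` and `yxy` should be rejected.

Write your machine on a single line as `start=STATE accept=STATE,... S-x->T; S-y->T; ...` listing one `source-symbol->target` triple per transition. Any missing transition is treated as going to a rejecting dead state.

start=S0; accept=S9; S0-x->S1; S0-y->S0; S1-x->S2; S1-y->S3; S2-x->S1; S2-y->S4; S3-x->S5; S3-y->S6; S4-x->S7; S4-y->S0; S5-x->S1; S5-y->S8; S6-x->S2; S6-y->S6; S7-x->S2; S7-y->S9; S8-x->S9; S8-y->S8; S9-x->S8; S9-y->S9

Build one automaton per condition and run them in lockstep. One (2 states) tracks the count of `x`s modulo 2; the other (5 states) tracks whether and how much of `xyxy` has been seen. Each combined state is a pair, one component from each; accept when both components accept.
10 states suffice.
        x   y  
>  S0   S1  S0 
   S1   S2  S3 
   S2   S1  S4 
   S3   S5  S6 
   S4   S7  S0 
   S5   S1  S8 
   S6   S2  S6 
   S7   S2  S9 
   S8   S9  S8 
 * S9   S8  S9 
(> = start, * = accepting)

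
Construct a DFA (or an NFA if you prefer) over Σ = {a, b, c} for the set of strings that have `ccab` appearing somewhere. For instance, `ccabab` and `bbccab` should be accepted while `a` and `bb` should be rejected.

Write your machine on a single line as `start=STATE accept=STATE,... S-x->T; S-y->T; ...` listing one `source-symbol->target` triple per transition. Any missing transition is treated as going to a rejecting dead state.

start=s0; accept=s4; s0-a->s0; s0-b->s0; s0-c->s1; s1-a->s0; s1-b->s0; s1-c->s2; s2-a->s3; s2-b->s0; s2-c->s2; s3-a->s0; s3-b->s4; s3-c->s1; s4-a->s4; s4-b->s4; s4-c->s4

States s0..s3 record the length of the longest prefix of `ccab` that matches the current input suffix. Reaching s4 means `ccab` has been seen, and we stay there forever. Accept from s4.
        a   b   c  
>  s0   s0  s0  s1 
   s1   s0  s0  s2 
   s2   s3  s0  s2 
   s3   s0  s4  s1 
 * s4   s4  s4  s4 
(> = start, * = accepting)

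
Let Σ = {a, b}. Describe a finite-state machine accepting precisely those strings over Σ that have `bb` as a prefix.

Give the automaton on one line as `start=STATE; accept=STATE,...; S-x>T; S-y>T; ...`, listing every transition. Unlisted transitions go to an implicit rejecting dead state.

Walk along `bb` while the input agrees: from q0 take `b` to q1, and so on. Any deviation drops to the rejecting sink q3. Once q2 is reached the prefix is confirmed and every continuation is accepted.
        a   b  
>  q0   q3  q1 
   q1   q3  q2 
 * q2   q2  q2 
   q3   q3  q3 
(> = start, * = accepting)

start=q0; accept=q2; q0-a>q3; q0-b>q1; q1-a>q3; q1-b>q2; q2-a>q2; q2-b>q2; q3-a>q3; q3-b>q3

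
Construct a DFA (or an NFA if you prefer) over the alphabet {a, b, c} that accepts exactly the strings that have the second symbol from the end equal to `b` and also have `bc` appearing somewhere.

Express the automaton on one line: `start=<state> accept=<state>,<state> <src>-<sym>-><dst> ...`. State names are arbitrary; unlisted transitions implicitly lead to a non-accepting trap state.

start=q0 accept=q2,q5 q0-a->q0 q0-b->q1 q0-c->q0 q1-a->q0 q1-b->q1 q1-c->q2 q2-a->q3 q2-b->q4 q2-c->q3 q3-a->q3 q3-b->q4 q3-c->q3 q4-a->q2 q4-b->q5 q4-c->q2 q5-a->q2 q5-b->q5 q5-c->q2

Run two small machines in parallel and take their product. The first has 13 states tracking the last 2 symbols read; the second has 3 states tracking whether and how much of `bc` has been seen. A product state is a pair (one from each), accepting exactly when both do. Equivalent product states are then merged.
With 6 states:
        a   b   c  
>  q0   q0  q1  q0 
   q1   q0  q1  q2 
 * q2   q3  q4  q3 
   q3   q3  q4  q3 
   q4   q2  q5  q2 
 * q5   q2  q5  q2 
(> = start, * = accepting)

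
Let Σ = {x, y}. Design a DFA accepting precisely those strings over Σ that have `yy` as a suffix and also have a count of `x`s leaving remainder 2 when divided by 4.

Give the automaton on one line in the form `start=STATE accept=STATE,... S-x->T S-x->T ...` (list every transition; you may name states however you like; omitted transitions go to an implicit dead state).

Build one automaton per condition and run them in lockstep. The first has 3 states tracking how much of the suffix `yy` has currently been matched; the second has 4 states tracking the count of `x`s modulo 4. A product state is a pair (one from each), accepting exactly when both do.
          x    y  
>  S0     S1   S2 
   S1     S3   S4 
   S2     S1   S5 
   S3     S6   S7 
   S4     S3   S8 
   S5     S1   S5 
   S6     S0   S9 
   S7     S6  S10 
   S8     S3   S8 
   S9     S0  S11 
 * S10    S6  S10 
   S11    S0  S11 
(> = start, * = accepting)

start=S0 accept=S10 S0-x->S1 S0-y->S2 S1-x->S3 S1-y->S4 S2-x->S1 S2-y->S5 S3-x->S6 S3-y->S7 S4-x->S3 S4-y->S8 S5-x->S1 S5-y->S5 S6-x->S0 S6-y->S9 S7-x->S6 S7-y->S10 S8-x->S3 S8-y->S8 S9-x->S0 S9-y->S11 S10-x->S6 S10-y->S10 S11-x->S0 S11-y->S11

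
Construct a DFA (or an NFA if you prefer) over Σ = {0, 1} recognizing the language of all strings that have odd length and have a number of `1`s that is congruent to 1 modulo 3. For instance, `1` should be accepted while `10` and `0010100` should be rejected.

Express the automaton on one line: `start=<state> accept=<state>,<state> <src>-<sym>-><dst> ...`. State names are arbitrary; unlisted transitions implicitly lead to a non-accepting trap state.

start=A accept=C A-0->B A-1->C B-0->A B-1->D C-0->D C-1->E D-0->C D-1->F E-0->F E-1->B F-0->E F-1->A

Build one automaton per condition and run them in lockstep. One (2 states) tracks the input length modulo 2; the other (3 states) tracks the count of `1`s modulo 3. Each combined state is a pair, one component from each; accept when both components accept.
A 6-state machine:
       0  1 
>  A   B  C 
   B   A  D 
 * C   D  E 
   D   C  F 
   E   F  B 
   F   E  A 
(> = start, * = accepting)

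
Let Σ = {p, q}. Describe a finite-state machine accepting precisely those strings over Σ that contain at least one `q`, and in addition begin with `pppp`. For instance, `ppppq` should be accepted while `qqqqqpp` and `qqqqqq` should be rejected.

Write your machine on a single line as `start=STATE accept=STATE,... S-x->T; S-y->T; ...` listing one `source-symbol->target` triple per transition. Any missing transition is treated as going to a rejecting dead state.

Build one automaton per condition and run them in lockstep. One (3 states) tracks the count of `q`s, saturating at 2; the other (6 states) tracks whether the input so far still matches the prefix `pppp`. Each combined state is a pair, one component from each; accept when both components accept. Minimizing collapses redundant product states.
A 7-state machine:
        p   q  
>  s0   s1  s2 
   s1   s3  s2 
   s2   s2  s2 
   s3   s4  s2 
   s4   s5  s2 
   s5   s5  s6 
 * s6   s6  s6 
(> = start, * = accepting)

start=s0; accept=s6; s0-p->s1; s0-q->s2; s1-p->s3; s1-q->s2; s2-p->s2; s2-q->s2; s3-p->s4; s3-q->s2; s4-p->s5; s4-q->s2; s5-p->s5; s5-q->s6; s6-p->s6; s6-q->s6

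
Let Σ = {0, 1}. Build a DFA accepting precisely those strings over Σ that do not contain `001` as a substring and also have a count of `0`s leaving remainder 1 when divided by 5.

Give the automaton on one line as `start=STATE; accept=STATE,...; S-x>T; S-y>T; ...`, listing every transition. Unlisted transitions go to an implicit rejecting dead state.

Run two small machines in parallel and take their product. The first has 4 states tracking partial matches of the forbidden pattern `001`; the second has 5 states tracking the count of `0`s modulo 5. A product state is a pair (one from each), accepting exactly when both do.
       0  1 
>  A   B  A 
 * B   C  D 
   C   E  F 
 * D   G  D 
   E   H  I 
   F   I  F 
   G   E  J 
   H   K  L 
   I   L  I 
   J   M  J 
   K   N  O 
   L   O  L 
   M   H  P 
 * N   C  Q 
   O   Q  O 
   P   R  P 
   Q   F  Q 
   R   K  S 
   S   T  S 
   T   N  A 
(> = start, * = accepting)

start=A; accept=B,D,N; A-0>B; A-1>A; B-0>C; B-1>D; C-0>E; C-1>F; D-0>G; D-1>D; E-0>H; E-1>I; F-0>I; F-1>F; G-0>E; G-1>J; H-0>K; H-1>L; I-0>L; I-1>I; J-0>M; J-1>J; K-0>N; K-1>O; L-0>O; L-1>L; M-0>H; M-1>P; N-0>C; N-1>Q; O-0>Q; O-1>O; P-0>R; P-1>P; Q-0>F; Q-1>Q; R-0>K; R-1>S; S-0>T; S-1>S; T-0>N; T-1>A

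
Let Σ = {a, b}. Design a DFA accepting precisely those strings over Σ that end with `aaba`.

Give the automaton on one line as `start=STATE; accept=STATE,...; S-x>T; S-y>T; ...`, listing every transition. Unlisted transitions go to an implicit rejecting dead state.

start=s0; accept=s4; s0-a>s1; s0-b>s0; s1-a>s2; s1-b>s0; s2-a>s2; s2-b>s3; s3-a>s4; s3-b>s0; s4-a>s2; s4-b>s0

Remember how much of `aaba` the current input suffix matches. State s0 means no match yet; s1 means the last symbol is `a`; s2 means the last 2 symbols are `aa`; s3 means the last 3 symbols are `aab`; s4 means the last 4 symbols are `aaba`. Only s4 accepts. On a mismatch, fall back to the longest proper suffix that is still a prefix of `aaba`.
With 5 states:
        a   b  
>  s0   s1  s0 
   s1   s2  s0 
   s2   s2  s3 
   s3   s4  s0 
 * s4   s2  s0 
(> = start, * = accepting)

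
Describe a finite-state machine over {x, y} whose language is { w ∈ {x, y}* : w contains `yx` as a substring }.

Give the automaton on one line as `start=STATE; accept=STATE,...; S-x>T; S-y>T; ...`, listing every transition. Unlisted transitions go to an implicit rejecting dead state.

start=q0; accept=q2; q0-x>q0; q0-y>q1; q1-x>q2; q1-y>q1; q2-x>q2; q2-y>q2

Track how much of `yx` has been matched so far: state q0 is no progress, q2 is the absorbing accept state reached once `yx` has occurred. Intermediate states record partial matches; on a mismatch, fall back to the longest reusable overlap.
With 3 states:
        x   y  
>  q0   q0  q1 
   q1   q2  q1 
 * q2   q2  q2 
(> = start, * = accepting)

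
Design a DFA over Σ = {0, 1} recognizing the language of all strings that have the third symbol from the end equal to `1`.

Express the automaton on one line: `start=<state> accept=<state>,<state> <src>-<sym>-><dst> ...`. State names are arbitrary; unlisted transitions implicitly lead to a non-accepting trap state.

Because acceptance depends on a position counted from the end, the machine has to buffer the most recent 3 symbols. Make each state the string of the last up-to-3 symbols read; on input `x` shift the window left and append `x`. Accept when the buffered window has length 3 and begins with `1`.
A 15-state machine:
       0  1 
>  A   B  C 
   B   D  E 
   C   F  G 
   D   H  I 
   E   J  K 
   F   L  M 
   G   N  O 
   H   H  I 
   I   J  K 
   J   L  M 
   K   N  O 
 * L   H  I 
 * M   J  K 
 * N   L  M 
 * O   N  O 
(> = start, * = accepting)

start=A accept=L,M,N,O A-0->B A-1->C B-0->D B-1->E C-0->F C-1->G D-0->H D-1->I E-0->J E-1->K F-0->L F-1->M G-0->N G-1->O H-0->H H-1->I I-0->J I-1->K J-0->L J-1->M K-0->N K-1->O L-0->H L-1->I M-0->J M-1->K N-0->L N-1->M O-0->N O-1->O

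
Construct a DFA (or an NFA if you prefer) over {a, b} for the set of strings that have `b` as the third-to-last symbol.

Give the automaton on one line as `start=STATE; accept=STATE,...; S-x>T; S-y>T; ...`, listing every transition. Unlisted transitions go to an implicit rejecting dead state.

start=q0; accept=q11,q12,q13,q14; q0-a>q1; q0-b>q2; q1-a>q3; q1-b>q4; q2-a>q5; q2-b>q6; q3-a>q7; q3-b>q8; q4-a>q9; q4-b>q10; q5-a>q11; q5-b>q12; q6-a>q13; q6-b>q14; q7-a>q7; q7-b>q8; q8-a>q9; q8-b>q10; q9-a>q11; q9-b>q12; q10-a>q13; q10-b>q14; q11-a>q7; q11-b>q8; q12-a>q9; q12-b>q10; q13-a>q11; q13-b>q12; q14-a>q13; q14-b>q14

Because acceptance depends on a position counted from the end, the machine has to buffer the most recent 3 symbols. Make each state the string of the last up-to-3 symbols read; on input `x` shift the window left and append `x`. Accept when the buffered window has length 3 and begins with `b`.
          a    b  
>  q0     q1   q2 
   q1     q3   q4 
   q2     q5   q6 
   q3     q7   q8 
   q4     q9  q10 
   q5    q11  q12 
   q6    q13  q14 
   q7     q7   q8 
   q8     q9  q10 
   q9    q11  q12 
   q10   q13  q14 
 * q11    q7   q8 
 * q12    q9  q10 
 * q13   q11  q12 
 * q14   q13  q14 
(> = start, * = accepting)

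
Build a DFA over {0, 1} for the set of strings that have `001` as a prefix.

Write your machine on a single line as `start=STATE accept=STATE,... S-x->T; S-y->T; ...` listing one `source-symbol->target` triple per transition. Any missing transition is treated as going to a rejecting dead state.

start=q0; accept=q3; q0-0->q1; q0-1->q4; q1-0->q2; q1-1->q4; q2-0->q4; q2-1->q3; q3-0->q3; q3-1->q3; q4-0->q4; q4-1->q4

Walk along `001` while the input agrees: from q0 take `0` to q1, and so on. Any deviation drops to the rejecting sink q4. Once q3 is reached the prefix is confirmed and every continuation is accepted.
With 5 states:
        0   1  
>  q0   q1  q4 
   q1   q2  q4 
   q2   q4  q3 
 * q3   q3  q3 
   q4   q4  q4 
(> = start, * = accepting)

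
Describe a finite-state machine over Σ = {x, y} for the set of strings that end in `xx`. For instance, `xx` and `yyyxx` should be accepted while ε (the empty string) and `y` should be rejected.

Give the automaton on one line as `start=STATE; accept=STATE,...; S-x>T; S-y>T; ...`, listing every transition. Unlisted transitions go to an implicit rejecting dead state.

Let each state record the length of the longest suffix of the input read so far that is also a prefix of `xx`. q1 means the last symbol is `x`; q2 means the last 2 symbols are `xx`. Accept only at q2, where the string currently ends in `xx`.
With 3 states:
        x   y  
>  q0   q1  q0 
   q1   q2  q0 
 * q2   q2  q0 
(> = start, * = accepting)

start=q0; accept=q2; q0-x>q1; q0-y>q0; q1-x>q2; q1-y>q0; q2-x>q2; q2-y>q0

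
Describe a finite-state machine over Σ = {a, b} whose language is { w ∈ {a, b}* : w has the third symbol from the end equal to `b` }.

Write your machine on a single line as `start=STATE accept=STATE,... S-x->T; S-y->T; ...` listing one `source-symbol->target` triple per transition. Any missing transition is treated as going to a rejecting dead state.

start=q0; accept=q11,q12,q13,q14; q0-a->q1; q0-b->q2; q1-a->q3; q1-b->q4; q2-a->q5; q2-b->q6; q3-a->q7; q3-b->q8; q4-a->q9; q4-b->q10; q5-a->q11; q5-b->q12; q6-a->q13; q6-b->q14; q7-a->q7; q7-b->q8; q8-a->q9; q8-b->q10; q9-a->q11; q9-b->q12; q10-a->q13; q10-b->q14; q11-a->q7; q11-b->q8; q12-a->q9; q12-b->q10; q13-a->q11; q13-b->q12; q14-a->q13; q14-b->q14

Because acceptance depends on a position counted from the end, the machine has to buffer the most recent 3 symbols. Make each state the string of the last up-to-3 symbols read; on input `x` shift the window left and append `x`. Accept when the buffered window has length 3 and begins with `b`.
With 15 states:
          a    b  
>  q0     q1   q2 
   q1     q3   q4 
   q2     q5   q6 
   q3     q7   q8 
   q4     q9  q10 
   q5    q11  q12 
   q6    q13  q14 
   q7     q7   q8 
   q8     q9  q10 
   q9    q11  q12 
   q10   q13  q14 
 * q11    q7   q8 
 * q12    q9  q10 
 * q13   q11  q12 
 * q14   q13  q14 
(> = start, * = accepting)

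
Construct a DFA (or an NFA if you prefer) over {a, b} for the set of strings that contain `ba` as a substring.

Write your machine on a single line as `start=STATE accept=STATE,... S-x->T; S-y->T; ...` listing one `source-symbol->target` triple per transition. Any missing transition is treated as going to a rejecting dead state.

start=q0; accept=q2; q0-a->q0; q0-b->q1; q1-a->q2; q1-b->q1; q2-a->q2; q2-b->q2

States q0..q1 record the length of the longest prefix of `ba` that matches the current input suffix. Reaching q2 means `ba` has been seen, and we stay there forever. Accept from q2.
3 states suffice.
        a   b  
>  q0   q0  q1 
   q1   q2  q1 
 * q2   q2  q2 
(> = start, * = accepting)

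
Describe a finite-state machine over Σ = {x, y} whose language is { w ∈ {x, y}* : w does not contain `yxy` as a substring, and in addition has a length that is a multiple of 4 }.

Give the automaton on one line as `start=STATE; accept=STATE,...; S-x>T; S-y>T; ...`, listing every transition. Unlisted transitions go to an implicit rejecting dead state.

start=A; accept=A,K,L; A-x>B; A-y>C; B-x>D; B-y>E; C-x>F; C-y>E; D-x>G; D-y>H; E-x>I; E-y>H; F-x>G; F-y>J; G-x>A; G-y>K; H-x>L; H-y>K; I-x>A; I-y>M; J-x>M; J-y>M; K-x>N; K-y>C; L-x>B; L-y>O; M-x>O; M-y>O; N-x>D; N-y>P; O-x>P; O-y>P; P-x>J; P-y>J

Build one automaton per condition and run them in lockstep. One (4 states) tracks partial matches of the forbidden pattern `yxy`; the other (4 states) tracks the input length modulo 4. Each combined state is a pair, one component from each; accept when both components accept.
With 16 states:
       x  y 
>* A   B  C 
   B   D  E 
   C   F  E 
   D   G  H 
   E   I  H 
   F   G  J 
   G   A  K 
   H   L  K 
   I   A  M 
   J   M  M 
 * K   N  C 
 * L   B  O 
   M   O  O 
   N   D  P 
   O   P  P 
   P   J  J 
(> = start, * = accepting)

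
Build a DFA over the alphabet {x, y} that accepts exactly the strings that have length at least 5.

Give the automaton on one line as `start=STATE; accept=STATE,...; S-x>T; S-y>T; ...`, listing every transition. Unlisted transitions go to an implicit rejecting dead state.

We only need to distinguish lengths 0, 1, …, 5, and '>5'. Chain q0 → q1 → q2 → q3 → q4 → q5 → q6 on every symbol, with q6 looping. Accepting states: {q5, q6}.
A 7-state machine:
        x   y  
>  q0   q1  q1 
   q1   q2  q2 
   q2   q3  q3 
   q3   q4  q4 
   q4   q5  q5 
 * q5   q6  q6 
 * q6   q6  q6 
(> = start, * = accepting)

start=q0; accept=q5,q6; q0-x>q1; q0-y>q1; q1-x>q2; q1-y>q2; q2-x>q3; q2-y>q3; q3-x>q4; q3-y>q4; q4-x>q5; q4-y>q5; q5-x>q6; q5-y>q6; q6-x>q6; q6-y>q6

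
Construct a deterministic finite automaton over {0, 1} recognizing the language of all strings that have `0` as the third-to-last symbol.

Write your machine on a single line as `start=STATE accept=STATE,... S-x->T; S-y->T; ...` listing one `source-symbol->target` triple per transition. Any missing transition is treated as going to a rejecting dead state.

start=s0; accept=s7,s8,s9,s10; s0-0->s1; s0-1->s2; s1-0->s3; s1-1->s4; s2-0->s5; s2-1->s6; s3-0->s7; s3-1->s8; s4-0->s9; s4-1->s10; s5-0->s11; s5-1->s12; s6-0->s13; s6-1->s14; s7-0->s7; s7-1->s8; s8-0->s9; s8-1->s10; s9-0->s11; s9-1->s12; s10-0->s13; s10-1->s14; s11-0->s7; s11-1->s8; s12-0->s9; s12-1->s10; s13-0->s11; s13-1->s12; s14-0->s13; s14-1->s14

A DFA must remember the last 3 symbols (since which symbol is third-to-last isn't known until the input ends). Use one state per possible window of the last ≤3 symbols; accept from those whose window starts with `0`.
A 15-state machine:
          0    1  
>  s0     s1   s2 
   s1     s3   s4 
   s2     s5   s6 
   s3     s7   s8 
   s4     s9  s10 
   s5    s11  s12 
   s6    s13  s14 
 * s7     s7   s8 
 * s8     s9  s10 
 * s9    s11  s12 
 * s10   s13  s14 
   s11    s7   s8 
   s12    s9  s10 
   s13   s11  s12 
   s14   s13  s14 
(> = start, * = accepting)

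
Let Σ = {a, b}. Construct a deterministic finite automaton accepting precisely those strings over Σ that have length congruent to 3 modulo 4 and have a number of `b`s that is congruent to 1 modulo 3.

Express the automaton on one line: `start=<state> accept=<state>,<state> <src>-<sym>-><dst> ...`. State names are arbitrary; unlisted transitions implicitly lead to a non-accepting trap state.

Build one automaton per condition and run them in lockstep. One (4 states) tracks the input length modulo 4; the other (3 states) tracks the count of `b`s modulo 3. Each combined state is a pair, one component from each; accept when both components accept.
With 12 states:
          a    b  
>  s0     s1   s2 
   s1     s3   s4 
   s2     s4   s5 
   s3     s6   s7 
   s4     s7   s8 
   s5     s8   s6 
   s6     s0   s9 
 * s7     s9  s10 
   s8    s10   s0 
   s9     s2  s11 
   s10   s11   s1 
   s11    s5   s3 
(> = start, * = accepting)

start=s0 accept=s7 s0-a->s1 s0-b->s2 s1-a->s3 s1-b->s4 s2-a->s4 s2-b->s5 s3-a->s6 s3-b->s7 s4-a->s7 s4-b->s8 s5-a->s8 s5-b->s6 s6-a->s0 s6-b->s9 s7-a->s9 s7-b->s10 s8-a->s10 s8-b->s0 s9-a->s2 s9-b->s11 s10-a->s11 s10-b->s1 s11-a->s5 s11-b->s3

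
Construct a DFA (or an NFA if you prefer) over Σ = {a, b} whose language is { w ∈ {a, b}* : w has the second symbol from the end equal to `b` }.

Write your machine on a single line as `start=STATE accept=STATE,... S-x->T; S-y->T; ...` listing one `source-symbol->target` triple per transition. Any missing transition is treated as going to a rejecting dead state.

A DFA must remember the last 2 symbols (since which symbol is second-to-last isn't known until the input ends). Use one state per possible window of the last ≤2 symbols; accept from those whose window starts with `b`.
7 states suffice.
        a   b  
>  S0   S1  S2 
   S1   S3  S4 
   S2   S5  S6 
   S3   S3  S4 
   S4   S5  S6 
 * S5   S3  S4 
 * S6   S5  S6 
(> = start, * = accepting)

start=S0; accept=S5,S6; S0-a->S1; S0-b->S2; S1-a->S3; S1-b->S4; S2-a->S5; S2-b->S6; S3-a->S3; S3-b->S4; S4-a->S5; S4-b->S6; S5-a->S3; S5-b->S4; S6-a->S5; S6-b->S6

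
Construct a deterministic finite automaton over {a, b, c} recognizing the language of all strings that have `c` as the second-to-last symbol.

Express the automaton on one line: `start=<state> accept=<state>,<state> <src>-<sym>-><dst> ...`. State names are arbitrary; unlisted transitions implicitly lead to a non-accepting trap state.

start=q0 accept=q10,q11,q12 q0-a->q1 q0-b->q2 q0-c->q3 q1-a->q4 q1-b->q5 q1-c->q6 q2-a->q7 q2-b->q8 q2-c->q9 q3-a->q10 q3-b->q11 q3-c->q12 q4-a->q4 q4-b->q5 q4-c->q6 q5-a->q7 q5-b->q8 q5-c->q9 q6-a->q10 q6-b->q11 q6-c->q12 q7-a->q4 q7-b->q5 q7-c->q6 q8-a->q7 q8-b->q8 q8-c->q9 q9-a->q10 q9-b->q11 q9-c->q12 q10-a->q4 q10-b->q5 q10-c->q6 q11-a->q7 q11-b->q8 q11-c->q9 q12-a->q10 q12-b->q11 q12-c->q12

A DFA must remember the last 2 symbols (since which symbol is second-to-last isn't known until the input ends). Use one state per possible window of the last ≤2 symbols; accept from those whose window starts with `c`.
13 states suffice.
          a    b    c  
>  q0     q1   q2   q3 
   q1     q4   q5   q6 
   q2     q7   q8   q9 
   q3    q10  q11  q12 
   q4     q4   q5   q6 
   q5     q7   q8   q9 
   q6    q10  q11  q12 
   q7     q4   q5   q6 
   q8     q7   q8   q9 
   q9    q10  q11  q12 
 * q10    q4   q5   q6 
 * q11    q7   q8   q9 
 * q12   q10  q11  q12 
(> = start, * = accepting)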